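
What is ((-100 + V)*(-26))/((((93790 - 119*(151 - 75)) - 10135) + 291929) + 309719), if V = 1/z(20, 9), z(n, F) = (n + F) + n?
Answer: 127374/33136691 ≈ 0.0038439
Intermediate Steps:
z(n, F) = F + 2*n (z(n, F) = (F + n) + n = F + 2*n)
V = 1/49 (V = 1/(9 + 2*20) = 1/(9 + 40) = 1/49 ≈ 0.020408)
((-100 + V)*(-26))/((((93790 - 119*(151 - 75)) - 10135) + 291929) + 309719) = ((-100 + 1/49)*(-26))/((((93790 - 119*(151 - 75)) - 10135) + 291929) + 309719) = (-4899/49*(-26))/((((93790 - 119*76) - 10135) + 291929) + 309719) = 127374/(49*((((93790 - 9044) - 10135) + 291929) + 309719)) = 127374/(49*(((84746 - 10135) + 291929) + 309719)) = 127374/(49*((74611 + 291929) + 309719)) = 127374/(49*(366540 + 309719)) = (127374/49)/676259 = (127374/49)*(1/676259) = 127374/33136691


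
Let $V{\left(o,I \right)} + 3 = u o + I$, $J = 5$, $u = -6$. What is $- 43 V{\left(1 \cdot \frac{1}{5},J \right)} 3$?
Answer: $- \frac{516}{5} \approx -103.2$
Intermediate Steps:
$V{\left(o,I \right)} = -3 + I - 6 o$ ($V{\left(o,I \right)} = -3 + \left(- 6 o + I\right) = -3 + \left(I - 6 o\right) = -3 + I - 6 o$)
$- 43 V{\left(1 \cdot \frac{1}{5},J \right)} 3 = - 43 \left(-3 + 5 - 6 \cdot 1 \cdot \frac{1}{5}\right) 3 = - 43 \left(-3 + 5 - \frac{6}{5}\right) 3 = \left(-43\right) \frac{4}{5} \cdot 3 = \left(- \frac{172}{5}\right) 3 = - \frac{516}{5}$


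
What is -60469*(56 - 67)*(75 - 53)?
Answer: 14633498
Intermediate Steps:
-60469*(56 - 67)*(75 - 53) = -(-665159)*22 = -60469*(-242) = 14633498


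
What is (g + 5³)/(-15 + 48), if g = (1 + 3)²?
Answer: 47/11 ≈ 4.2727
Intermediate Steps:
g = 16 (g = 4² = 16)
(g + 5³)/(-15 + 48) = (16 + 5³)/(-15 + 48) = (16 + 125)/33 = 141*(1/33) = 47/11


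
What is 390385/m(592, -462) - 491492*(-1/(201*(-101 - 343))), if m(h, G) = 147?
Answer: 2897272468/1093239 ≈ 2650.2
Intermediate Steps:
390385/m(592, -462) - 491492*(-1/(201*(-101 - 343))) = 390385/147 - 491492*(-1/(201*(-101 - 343))) = 390385*(1/147) - 491492/((-444*(-201))) = 390385/147 - 491492/89244 = 390385/147 - 491492*1/89244 = 390385/147 - 122873/22311 = 2897272468/1093239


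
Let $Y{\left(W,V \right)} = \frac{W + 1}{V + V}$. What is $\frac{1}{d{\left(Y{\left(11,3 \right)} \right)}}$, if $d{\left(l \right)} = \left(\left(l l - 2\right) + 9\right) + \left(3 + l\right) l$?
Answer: $\frac{1}{21} \approx 0.047619$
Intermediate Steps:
$Y{\left(W,V \right)} = \frac{1 + W}{2 V}$
$d{\left(l \right)} = 7 + l^{2} + l \left(3 + l\right)$ ($d{\left(l \right)} = \left(\left(l^{2} - 2\right) + 9\right) + l \left(3 + l\right) = \left(\left(-2 + l^{2}\right) + 9\right) + l \left(3 + l\right) = \left(7 + l^{2}\right) + l \left(3 + l\right) = 7 + l^{2} + l \left(3 + l\right)$)
$\frac{1}{d{\left(Y{\left(11,3 \right)} \right)}} = \frac{1}{7 + 2 \left(\frac{1 + 11}{2 \cdot 3}\right)^{2} + 3 \frac{1 + 11}{2 \cdot 3}} = \frac{1}{7 + 2 \left(\frac{1}{2} \cdot \frac{1}{3} \cdot 12\right)^{2} + 3 \cdot \frac{1}{2} \cdot \frac{1}{3} \cdot 12} = \frac{1}{7 + 2 \cdot 2^{2} + 3 \cdot 2} = \frac{1}{7 + 2 \cdot 4 + 6} = \frac{1}{7 + 8 + 6} = \frac{1}{21}$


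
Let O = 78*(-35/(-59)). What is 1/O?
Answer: 59/2730 ≈ 0.021612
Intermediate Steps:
O = 2730/59 (O = 78*(-35*(-1/59)) = 78*(35/59) = 2730/59 ≈ 46.271)
1/O = 1/(2730/59) = 59/2730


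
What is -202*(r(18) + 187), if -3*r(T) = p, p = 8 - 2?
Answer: -37370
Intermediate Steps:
p = 6
r(T) = -2 (r(T) = -1/3*6 = -2)
-202*(r(18) + 187) = -202*(-2 + 187) = -202*185 = -37370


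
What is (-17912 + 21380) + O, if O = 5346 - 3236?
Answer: 5578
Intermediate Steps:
O = 2110
(-17912 + 21380) + O = (-17912 + 21380) + 2110 = 3468 + 2110 = 5578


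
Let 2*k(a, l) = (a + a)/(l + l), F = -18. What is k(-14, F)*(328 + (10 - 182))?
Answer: 182/3 ≈ 60.667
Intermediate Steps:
k(a, l) = a/(2*l) (k(a, l) = ((a + a)/(l + l))/2 = ((2*a)/((2*l)))/2 = ((2*a)*(1/(2*l)))/2 = (a/l)/2 = a/(2*l))
k(-14, F)*(328 + (10 - 182)) = ((½)*(-14)/(-18))*(328 + (10 - 182)) = ((½)*(-14)*(-1/18))*(328 - 172) = (7/18)*156 = 182/3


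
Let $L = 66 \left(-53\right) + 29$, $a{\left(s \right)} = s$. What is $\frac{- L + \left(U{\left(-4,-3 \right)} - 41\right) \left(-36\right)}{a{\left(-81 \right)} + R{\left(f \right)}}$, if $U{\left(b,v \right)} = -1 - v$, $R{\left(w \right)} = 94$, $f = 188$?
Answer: $\frac{4873}{13} \approx 374.85$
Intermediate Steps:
$L = -3469$ ($L = -3498 + 29 = -3469$)
$\frac{- L + \left(U{\left(-4,-3 \right)} - 41\right) \left(-36\right)}{a{\left(-81 \right)} + R{\left(f \right)}} = \frac{\left(-1\right) \left(-3469\right) + \left(\left(-1 - -3\right) - 41\right) \left(-36\right)}{-81 + 94} = \frac{3469 + \left(\left(-1 + 3\right) - 41\right) \left(-36\right)}{13} = \left(3469 + \left(2 - 41\right) \left(-36\right)\right) \frac{1}{13} = \left(3469 - -1404\right) \frac{1}{13} = \left(3469 + 1404\right) \frac{1}{13} = 4873 \cdot \frac{1}{13} = \frac{4873}{13}$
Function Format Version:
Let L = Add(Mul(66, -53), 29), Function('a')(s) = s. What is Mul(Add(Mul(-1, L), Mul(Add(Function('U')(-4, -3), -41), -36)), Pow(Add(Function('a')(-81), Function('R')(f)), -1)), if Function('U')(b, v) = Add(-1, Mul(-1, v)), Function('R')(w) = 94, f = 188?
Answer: Rational(4873, 13) ≈ 374.85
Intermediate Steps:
L = -3469 (L = Add(-3498, 29) = -3469)
Mul(Add(Mul(-1, L), Mul(Add(Function('U')(-4, -3), -41), -36)), Pow(Add(Function('a')(-81), Function('R')(f)), -1)) = Mul(Add(Mul(-1, -3469), Mul(Add(Add(-1, Mul(-1, -3)), -41), -36)), Pow(Add(-81, 94), -1)) = Mul(Add(3469, Mul(Add(Add(-1, 3), -41), -36)), Pow(13, -1)) = Mul(Add(3469, Mul(Add(2, -41), -36)), Rational(1, 13)) = Mul(Add(3469, Mul(-39, -36)), Rational(1, 13)) = Mul(Add(3469, 1404), Rational(1, 13)) = Mul(4873, Rational(1, 13)) = Rational(4873, 13)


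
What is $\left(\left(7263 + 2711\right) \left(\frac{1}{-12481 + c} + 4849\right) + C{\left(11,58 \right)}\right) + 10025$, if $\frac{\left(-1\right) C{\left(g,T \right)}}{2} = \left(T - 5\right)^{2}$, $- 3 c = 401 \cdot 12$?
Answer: $\frac{681267960331}{14085} \approx 4.8368 \cdot 10^{7}$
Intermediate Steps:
$c = -1604$ ($c = - \frac{401 \cdot 12}{3} = \left(- \frac{1}{3}\right) 4812 = -1604$)
$C{\left(g,T \right)} = - 2 \left(-5 + T\right)^{2}$ ($C{\left(g,T \right)} = - 2 \left(T - 5\right)^{2} = - 2 \left(-5 + T\right)^{2}$)
$\left(\left(7263 + 2711\right) \left(\frac{1}{-12481 + c} + 4849\right) + C{\left(11,58 \right)}\right) + 10025 = \left(\left(7263 + 2711\right) \left(\frac{1}{-12481 - 1604} + 4849\right) - 2 \left(-5 + 58\right)^{2}\right) + 10025 = \left(9974 \left(\frac{1}{-14085} + 4849\right) - 2 \cdot 53^{2}\right) + 10025 = \left(9974 \left(- \frac{1}{14085} + 4849\right) - 5618\right) + 10025 = \left(9974 \cdot \frac{68298164}{14085} - 5618\right) + 10025 = \left(\frac{681205887736}{14085} - 5618\right) + 10025 = \frac{681126758206}{14085} + 10025 = \frac{681267960331}{14085}$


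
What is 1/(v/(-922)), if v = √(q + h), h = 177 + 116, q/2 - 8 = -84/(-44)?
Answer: -922*√37851/3441 ≈ -52.130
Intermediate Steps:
q = 218/11 (q = 16 + 2*(-84/(-44)) = 16 + 2*(-84*(-1/44)) = 16 + 2*(21/11) = 16 + 42/11 = 218/11 ≈ 19.818)
h = 293
v = √37851/11 (v = √(218/11 + 293) = √(3441/11) = √37851/11 ≈ 17.687)
1/(v/(-922)) = 1/((√37851/11)/(-922)) = 1/((√37851/11)*(-1/922)) = 1/(-√37851/10142) = -922*√37851/3441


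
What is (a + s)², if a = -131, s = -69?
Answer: 40000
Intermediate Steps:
(a + s)² = (-131 - 69)² = (-200)² = 40000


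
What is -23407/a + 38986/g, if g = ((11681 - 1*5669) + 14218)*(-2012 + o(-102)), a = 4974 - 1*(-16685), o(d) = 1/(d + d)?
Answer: -5721457333729/5289499360145 ≈ -1.0817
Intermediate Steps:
o(d) = 1/(2*d)
a = 21659 (a = 4974 + 16685 = 21659)
g = -244217155/6 (g = ((11681 - 1*5669) + 14218)*(-2012 + (1/2)/(-102)) = ((11681 - 5669) + 14218)*(-2012 + (1/2)*(-1/102)) = (6012 + 14218)*(-2012 - 1/204) = 20230*(-410449/204) = -244217155/6 ≈ -4.0703e+7)
-23407/a + 38986/g = -23407/21659 + 38986/(-244217155/6) = -23407*1/21659 + 38986*(-6/244217155) = -23407/21659 - 233916/244217155 = -5721457333729/5289499360145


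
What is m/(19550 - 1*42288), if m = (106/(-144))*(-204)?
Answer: -901/136428 ≈ -0.0066042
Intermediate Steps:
m = 901/6 (m = (106*(-1/144))*(-204) = -53/72*(-204) = 901/6 ≈ 150.17)
m/(19550 - 1*42288) = 901/(6*(19550 - 1*42288)) = 901/(6*(19550 - 42288)) = (901/6)/(-22738) = (901/6)*(-1/22738) = -901/136428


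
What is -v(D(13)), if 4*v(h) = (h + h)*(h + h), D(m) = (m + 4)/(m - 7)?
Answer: -289/36 ≈ -8.0278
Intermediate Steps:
D(m) = (4 + m)/(-7 + m)
v(h) = h² (v(h) = ((h + h)*(h + h))/4 = ((2*h)*(2*h))/4 = (4*h²)/4 = h²)
-v(D(13)) = -((4 + 13)/(-7 + 13))² = -(17/6)² = -1*289/36 = -289/36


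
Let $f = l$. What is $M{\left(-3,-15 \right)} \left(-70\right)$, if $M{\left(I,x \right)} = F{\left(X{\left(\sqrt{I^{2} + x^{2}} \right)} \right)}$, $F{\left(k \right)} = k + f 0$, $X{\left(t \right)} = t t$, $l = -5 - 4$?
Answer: $-16380$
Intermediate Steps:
$l = -9$ ($l = -5 - 4 = -9$)
$f = -9$
$X{\left(t \right)} = t^{2}$
$F{\left(k \right)} = k$ ($F{\left(k \right)} = k - 0 = k + 0 = k$)
$M{\left(I,x \right)} = I^{2} + x^{2}$ ($M{\left(I,x \right)} = \left(\sqrt{I^{2} + x^{2}}\right)^{2} = I^{2} + x^{2}$)
$M{\left(-3,-15 \right)} \left(-70\right) = \left(\left(-3\right)^{2} + \left(-15\right)^{2}\right) \left(-70\right) = \left(9 + 225\right) \left(-70\right) = 234 \left(-70\right) = -16380$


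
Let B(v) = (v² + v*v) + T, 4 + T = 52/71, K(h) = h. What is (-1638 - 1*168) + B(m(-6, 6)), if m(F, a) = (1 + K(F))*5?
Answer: -39708/71 ≈ -559.27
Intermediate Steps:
m(F, a) = 5 + 5*F (m(F, a) = (1 + F)*5 = 5 + 5*F)
T = -232/71 (T = -4 + 52/71 = -232/71 ≈ -3.2676)
B(v) = -232/71 + 2*v² (B(v) = (v² + v*v) - 232/71 = (v² + v²) - 232/71 = 2*v² - 232/71 = -232/71 + 2*v²)
(-1638 - 1*168) + B(m(-6, 6)) = (-1638 - 1*168) + (-232/71 + 2*(5 + 5*(-6))²) = (-1638 - 168) + (-232/71 + 2*(5 - 30)²) = -1806 + (-232/71 + 2*(-25)²) = -1806 + (-232/71 + 2*625) = -1806 + (-232/71 + 1250) = -1806 + 88518/71 = -39708/71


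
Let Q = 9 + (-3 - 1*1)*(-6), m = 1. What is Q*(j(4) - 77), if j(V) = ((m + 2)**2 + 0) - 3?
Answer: -2343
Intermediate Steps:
Q = 33 (Q = 9 + (-3 - 1)*(-6) = 9 - 4*(-6) = 9 + 24 = 33)
j(V) = 6 (j(V) = ((1 + 2)**2 + 0) - 3 = (3**2 + 0) - 3 = (9 + 0) - 3 = 9 - 3 = 6)
Q*(j(4) - 77) = 33*(6 - 77) = 33*(-71) = -2343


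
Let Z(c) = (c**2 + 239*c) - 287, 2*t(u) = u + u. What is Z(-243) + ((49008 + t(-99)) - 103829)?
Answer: -54235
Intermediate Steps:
t(u) = u (t(u) = (u + u)/2 = (2*u)/2 = u)
Z(c) = -287 + c**2 + 239*c
Z(-243) + ((49008 + t(-99)) - 103829) = (-287 + (-243)**2 + 239*(-243)) + ((49008 - 99) - 103829) = (-287 + 59049 - 58077) + (48909 - 103829) = 685 - 54920 = -54235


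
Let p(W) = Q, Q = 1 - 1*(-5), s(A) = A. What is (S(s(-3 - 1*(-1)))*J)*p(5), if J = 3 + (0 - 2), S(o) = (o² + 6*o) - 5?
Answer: -78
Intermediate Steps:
Q = 6 (Q = 1 + 5 = 6)
S(o) = -5 + o² + 6*o
p(W) = 6
J = 1 (J = 3 - 2 = 1)
(S(s(-3 - 1*(-1)))*J)*p(5) = ((-5 + (-3 - 1*(-1))² + 6*(-3 - 1*(-1)))*1)*6 = ((-5 + (-3 + 1)² + 6*(-3 + 1))*1)*6 = ((-5 + (-2)² + 6*(-2))*1)*6 = ((-5 + 4 - 12)*1)*6 = -13*1*6 = -13*6 = -78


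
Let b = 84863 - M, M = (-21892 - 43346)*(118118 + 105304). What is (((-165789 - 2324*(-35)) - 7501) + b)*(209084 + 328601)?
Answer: 7837080060597065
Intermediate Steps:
M = -14575604436 (M = -65238*223422 = -14575604436)
b = 14575689299 (b = 84863 - 1*(-14575604436) = 84863 + 14575604436 = 14575689299)
(((-165789 - 2324*(-35)) - 7501) + b)*(209084 + 328601) = (((-165789 - 2324*(-35)) - 7501) + 14575689299)*(209084 + 328601) = (((-165789 + 81340) - 7501) + 14575689299)*537685 = ((-84449 - 7501) + 14575689299)*537685 = (-91950 + 14575689299)*537685 = 14575597349*537685 = 7837080060597065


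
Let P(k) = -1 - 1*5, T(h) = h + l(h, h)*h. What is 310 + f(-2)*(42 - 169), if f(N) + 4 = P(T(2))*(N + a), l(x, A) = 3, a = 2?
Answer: 818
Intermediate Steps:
T(h) = 4*h (T(h) = h + 3*h = 4*h)
P(k) = -6 (P(k) = -1 - 5 = -6)
f(N) = -16 - 6*N (f(N) = -4 - 6*(N + 2) = -4 - 6*(2 + N) = -4 + (-12 - 6*N) = -16 - 6*N)
310 + f(-2)*(42 - 169) = 310 + (-16 - 6*(-2))*(42 - 169) = 310 + (-16 + 12)*(-127) = 310 - 4*(-127) = 310 + 508 = 818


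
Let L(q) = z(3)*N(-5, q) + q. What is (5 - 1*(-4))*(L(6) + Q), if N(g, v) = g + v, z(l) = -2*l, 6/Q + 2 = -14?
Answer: -27/8 ≈ -3.3750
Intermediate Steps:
Q = -3/8 (Q = 6/(-2 - 14) = 6/(-16) = 6*(-1/16) = -3/8 ≈ -0.37500)
L(q) = 30 - 5*q (L(q) = (-2*3)*(-5 + q) + q = -6*(-5 + q) + q = (30 - 6*q) + q = 30 - 5*q)
(5 - 1*(-4))*(L(6) + Q) = (5 - 1*(-4))*((30 - 5*6) - 3/8) = (5 + 4)*((30 - 30) - 3/8) = 9*(0 - 3/8) = 9*(-3/8) = -27/8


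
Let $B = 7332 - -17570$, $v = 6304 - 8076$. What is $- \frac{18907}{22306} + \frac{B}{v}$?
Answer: $- \frac{73620902}{4940779} \approx -14.901$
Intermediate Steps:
$v = -1772$
$B = 24902$ ($B = 7332 + 17570 = 24902$)
$- \frac{18907}{22306} + \frac{B}{v} = - \frac{18907}{22306} + \frac{24902}{-1772} = \left(-18907\right) \frac{1}{22306} + 24902 \left(- \frac{1}{1772}\right) = - \frac{18907}{22306} - \frac{12451}{886} = - \frac{73620902}{4940779}$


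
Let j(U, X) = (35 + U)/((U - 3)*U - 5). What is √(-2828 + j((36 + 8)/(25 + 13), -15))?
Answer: I*√751400759/515 ≈ 53.227*I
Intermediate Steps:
j(U, X) = (35 + U)/(-5 + U*(-3 + U)) (j(U, X) = (35 + U)/((-3 + U)*U - 5) = (35 + U)/(U*(-3 + U) - 5) = (35 + U)/(-5 + U*(-3 + U)))
√(-2828 + j((36 + 8)/(25 + 13), -15)) = √(-2828 + (35 + (36 + 8)/(25 + 13))/(-5 + ((36 + 8)/(25 + 13))² - 3*(36 + 8)/(25 + 13))) = √(-2828 + (35 + 44/38)/(-5 + (44/38)² - 132/38)) = √(-2828 + (35 + 44*(1/38))/(-5 + (44*(1/38))² - 132/38)) = √(-2828 + (35 + 22/19)/(-5 + (22/19)² - 3*22/19)) = √(-2828 + (687/19)/(-5 + 484/361 - 66/19)) = √(-2828 + (687/19)/(-2575/361)) = √(-2828 - 361/2575*687/19) = √(-2828 - 13053/2575) = √(-7295153/2575) = I*√751400759/515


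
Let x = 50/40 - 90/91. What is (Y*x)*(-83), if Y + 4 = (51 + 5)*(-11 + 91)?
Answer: -8823315/91 ≈ -96960.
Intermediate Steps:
x = 95/364 (x = 50*(1/40) - 90*1/91 = 5/4 - 90/91 = 95/364 ≈ 0.26099)
Y = 4476 (Y = -4 + (51 + 5)*(-11 + 91) = -4 + 56*80 = -4 + 4480 = 4476)
(Y*x)*(-83) = (4476*(95/364))*(-83) = (106305/91)*(-83) = -8823315/91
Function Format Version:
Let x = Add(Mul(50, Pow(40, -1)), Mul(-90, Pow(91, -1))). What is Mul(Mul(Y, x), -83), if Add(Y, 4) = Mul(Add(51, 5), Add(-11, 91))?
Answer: Rational(-8823315, 91) ≈ -96960.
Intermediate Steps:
x = Rational(95, 364) (x = Add(Mul(50, Rational(1, 40)), Mul(-90, Rational(1, 91))) = Add(Rational(5, 4), Rational(-90, 91)) = Rational(95, 364) ≈ 0.26099)
Y = 4476 (Y = Add(-4, Mul(Add(51, 5), Add(-11, 91))) = Add(-4, Mul(56, 80)) = Add(-4, 4480) = 4476)
Mul(Mul(Y, x), -83) = Mul(Mul(4476, Rational(95, 364)), -83) = Mul(Rational(106305, 91), -83) = Rational(-8823315, 91)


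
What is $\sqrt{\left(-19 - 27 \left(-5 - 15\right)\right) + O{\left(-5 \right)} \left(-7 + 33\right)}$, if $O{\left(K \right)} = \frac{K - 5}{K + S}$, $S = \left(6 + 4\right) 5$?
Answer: $\frac{\sqrt{4637}}{3} \approx 22.699$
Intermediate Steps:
$S = 50$ ($S = 10 \cdot 5 = 50$)
$O{\left(K \right)} = \frac{-5 + K}{50 + K}$ ($O{\left(K \right)} = \frac{K - 5}{K + 50} = \frac{-5 + K}{50 + K}$)
$\sqrt{\left(-19 - 27 \left(-5 - 15\right)\right) + O{\left(-5 \right)} \left(-7 + 33\right)} = \sqrt{\left(-19 - 27 \left(-5 - 15\right)\right) + \frac{-5 - 5}{50 - 5} \left(-7 + 33\right)} = \sqrt{\left(-19 - 27 \left(-5 - 15\right)\right) + \frac{1}{45} \left(-10\right) 26} = \sqrt{\left(-19 - -540\right) + \frac{1}{45} \left(-10\right) 26} = \sqrt{\left(-19 + 540\right) - \frac{52}{9}} = \sqrt{521 - \frac{52}{9}} = \sqrt{\frac{4637}{9}} = \frac{\sqrt{4637}}{3}$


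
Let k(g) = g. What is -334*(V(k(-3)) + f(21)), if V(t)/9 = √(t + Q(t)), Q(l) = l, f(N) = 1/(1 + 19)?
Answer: -167/10 - 3006*I*√6 ≈ -16.7 - 7363.2*I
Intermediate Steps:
f(N) = 1/20
V(t) = 9*√2*√t (V(t) = 9*√(t + t) = 9*√(2*t) = 9*(√2*√t) = 9*√2*√t)
-334*(V(k(-3)) + f(21)) = -334*(9*√2*√(-3) + 1/20) = -334*(9*√2*(I*√3) + 1/20) = -334*(9*I*√6 + 1/20) = -334*(1/20 + 9*I*√6) = -167/10 - 3006*I*√6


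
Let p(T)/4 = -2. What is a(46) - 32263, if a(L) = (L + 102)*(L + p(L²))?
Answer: -26639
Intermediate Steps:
p(T) = -8 (p(T) = 4*(-2) = -8)
a(L) = (-8 + L)*(102 + L) (a(L) = (L + 102)*(L - 8) = (102 + L)*(-8 + L) = (-8 + L)*(102 + L))
a(46) - 32263 = (-816 + 46² + 94*46) - 32263 = (-816 + 2116 + 4324) - 32263 = 5624 - 32263 = -26639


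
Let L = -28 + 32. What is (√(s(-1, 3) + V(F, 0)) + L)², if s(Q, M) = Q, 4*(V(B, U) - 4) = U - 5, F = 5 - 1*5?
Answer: (8 + √7)²/4 ≈ 28.333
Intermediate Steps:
F = 0 (F = 5 - 5 = 0)
V(B, U) = 11/4 + U/4 (V(B, U) = 4 + (U - 5)/4 = 4 + (-5 + U)/4 = 4 + (-5/4 + U/4) = 11/4 + U/4)
L = 4
(√(s(-1, 3) + V(F, 0)) + L)² = (√(-1 + (11/4 + (¼)*0)) + 4)² = (√(-1 + (11/4 + 0)) + 4)² = (√(-1 + 11/4) + 4)² = (√(7/4) + 4)² = (√7/2 + 4)² = (4 + √7/2)²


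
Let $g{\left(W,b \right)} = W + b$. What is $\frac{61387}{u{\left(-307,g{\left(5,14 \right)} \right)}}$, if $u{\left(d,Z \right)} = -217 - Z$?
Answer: $- \frac{61387}{236} \approx -260.11$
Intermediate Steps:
$\frac{61387}{u{\left(-307,g{\left(5,14 \right)} \right)}} = \frac{61387}{-217 - \left(5 + 14\right)} = \frac{61387}{-217 - 19} = \frac{61387}{-236} = 61387 \left(- \frac{1}{236}\right) = - \frac{61387}{236}$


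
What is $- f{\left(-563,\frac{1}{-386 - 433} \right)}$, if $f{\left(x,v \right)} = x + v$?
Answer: $\frac{461098}{819} \approx 563.0$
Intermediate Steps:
$f{\left(x,v \right)} = v + x$
$- f{\left(-563,\frac{1}{-386 - 433} \right)} = - (\frac{1}{-386 - 433} - 563) = - (\frac{1}{-819} - 563) = - (- \frac{1}{819} - 563) = \left(-1\right) \left(- \frac{461098}{819}\right) = \frac{461098}{819}$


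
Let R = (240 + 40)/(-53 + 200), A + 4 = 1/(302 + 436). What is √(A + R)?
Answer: I*√6208958/1722 ≈ 1.447*I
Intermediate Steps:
A = -2951/738 (A = -4 + 1/(302 + 436) = -4 + 1/738 = -2951/738 ≈ -3.9986)
R = 40/21 (R = 280/147 = 280*(1/147) = 40/21 ≈ 1.9048)
√(A + R) = √(-2951/738 + 40/21) = √(-10817/5166) = I*√6208958/1722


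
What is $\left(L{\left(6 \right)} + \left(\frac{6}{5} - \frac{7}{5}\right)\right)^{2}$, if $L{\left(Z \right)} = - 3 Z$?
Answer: $\frac{8281}{25} \approx 331.24$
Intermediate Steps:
$\left(L{\left(6 \right)} + \left(\frac{6}{5} - \frac{7}{5}\right)\right)^{2} = \left(\left(-3\right) 6 + \left(\frac{6}{5} - \frac{7}{5}\right)\right)^{2} = \left(-18 + \left(6 \cdot \frac{1}{5} - \frac{7}{5}\right)\right)^{2} = \left(-18 + \left(\frac{6}{5} - \frac{7}{5}\right)\right)^{2} = \left(-18 - \frac{1}{5}\right)^{2} = \left(- \frac{91}{5}\right)^{2} = \frac{8281}{25}$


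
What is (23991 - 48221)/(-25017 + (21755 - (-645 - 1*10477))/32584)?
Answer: 789510320/815121051 ≈ 0.96858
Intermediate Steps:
(23991 - 48221)/(-25017 + (21755 - (-645 - 1*10477))/32584) = -24230/(-25017 + (21755 - (-645 - 10477))*(1/32584)) = -24230/(-25017 + (21755 - 1*(-11122))*(1/32584)) = -24230/(-25017 + (21755 + 11122)*(1/32584)) = -24230/(-25017 + 32877*(1/32584)) = -24230/(-25017 + 32877/32584) = -24230/(-815121051/32584) = -24230*(-32584/815121051) = 789510320/815121051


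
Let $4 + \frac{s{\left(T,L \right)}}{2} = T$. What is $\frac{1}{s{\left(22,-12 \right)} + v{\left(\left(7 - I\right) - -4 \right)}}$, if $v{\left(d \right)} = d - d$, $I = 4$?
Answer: $\frac{1}{36} \approx 0.027778$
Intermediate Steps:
$s{\left(T,L \right)} = -8 + 2 T$
$v{\left(d \right)} = 0$
$\frac{1}{s{\left(22,-12 \right)} + v{\left(\left(7 - I\right) - -4 \right)}} = \frac{1}{\left(-8 + 2 \cdot 22\right) + 0} = \frac{1}{\left(-8 + 44\right) + 0} = \frac{1}{36 + 0} = \frac{1}{36}$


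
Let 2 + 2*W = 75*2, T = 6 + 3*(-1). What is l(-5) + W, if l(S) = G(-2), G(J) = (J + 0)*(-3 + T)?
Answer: 74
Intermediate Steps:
T = 3 (T = 6 - 3 = 3)
G(J) = 0 (G(J) = (J + 0)*(-3 + 3) = J*0 = 0)
l(S) = 0
W = 74 (W = -1 + (75*2)/2 = -1 + (½)*150 = -1 + 75 = 74)
l(-5) + W = 0 + 74 = 74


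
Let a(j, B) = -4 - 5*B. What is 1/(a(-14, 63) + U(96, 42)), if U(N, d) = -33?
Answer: -1/352 ≈ -0.0028409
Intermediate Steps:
1/(a(-14, 63) + U(96, 42)) = 1/((-4 - 5*63) - 33) = 1/((-4 - 315) - 33) = 1/(-319 - 33) = 1/(-352) = -1/352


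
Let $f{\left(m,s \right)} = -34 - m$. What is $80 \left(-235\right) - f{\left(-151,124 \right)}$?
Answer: $-18917$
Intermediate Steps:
$80 \left(-235\right) - f{\left(-151,124 \right)} = 80 \left(-235\right) - \left(-34 - -151\right) = -18800 - \left(-34 + 151\right) = -18800 - 117 = -18917$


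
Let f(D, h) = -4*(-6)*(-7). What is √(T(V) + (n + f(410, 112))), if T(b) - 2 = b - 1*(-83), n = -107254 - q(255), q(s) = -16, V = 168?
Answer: I*√107153 ≈ 327.34*I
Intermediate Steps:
f(D, h) = -168 (f(D, h) = 24*(-7) = -168)
n = -107238 (n = -107254 - 1*(-16) = -107254 + 16 = -107238)
T(b) = 85 + b (T(b) = 2 + (b - 1*(-83)) = 2 + (b + 83) = 2 + (83 + b) = 85 + b)
√(T(V) + (n + f(410, 112))) = √((85 + 168) + (-107238 - 168)) = √(253 - 107406) = √(-107153) = I*√107153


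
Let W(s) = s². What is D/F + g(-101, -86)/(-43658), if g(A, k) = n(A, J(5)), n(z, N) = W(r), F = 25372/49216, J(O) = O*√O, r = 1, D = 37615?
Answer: 20205575517337/276922694 ≈ 72965.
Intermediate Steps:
J(O) = O^(3/2)
F = 6343/12304 (F = 25372*(1/49216) = 6343/12304 ≈ 0.51552)
n(z, N) = 1 (n(z, N) = 1² = 1)
g(A, k) = 1
D/F + g(-101, -86)/(-43658) = 37615/(6343/12304) + 1/(-43658) = 37615*(12304/6343) + 1*(-1/43658) = 462814960/6343 - 1/43658 = 20205575517337/276922694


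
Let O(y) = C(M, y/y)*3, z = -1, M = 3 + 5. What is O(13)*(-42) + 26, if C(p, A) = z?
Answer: 152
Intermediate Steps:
M = 8
C(p, A) = -1
O(y) = -3 (O(y) = -1*3 = -3)
O(13)*(-42) + 26 = -3*(-42) + 26 = 126 + 26 = 152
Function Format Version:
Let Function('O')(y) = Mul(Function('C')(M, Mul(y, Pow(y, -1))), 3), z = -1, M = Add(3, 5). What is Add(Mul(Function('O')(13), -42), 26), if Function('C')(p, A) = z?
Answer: 152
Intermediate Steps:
M = 8
Function('C')(p, A) = -1
Function('O')(y) = -3 (Function('O')(y) = Mul(-1, 3) = -3)
Add(Mul(Function('O')(13), -42), 26) = Add(Mul(-3, -42), 26) = Add(126, 26) = 152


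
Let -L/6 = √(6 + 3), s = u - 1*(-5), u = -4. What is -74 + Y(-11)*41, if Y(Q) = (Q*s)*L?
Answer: 8044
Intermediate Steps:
s = 1 (s = -4 - 1*(-5) = -4 + 5 = 1)
L = -18 (L = -6*√(6 + 3) = -6*√9 = -6*3 = -18)
Y(Q) = -18*Q (Y(Q) = (Q*1)*(-18) = Q*(-18) = -18*Q)
-74 + Y(-11)*41 = -74 - 18*(-11)*41 = -74 + 198*41 = -74 + 8118 = 8044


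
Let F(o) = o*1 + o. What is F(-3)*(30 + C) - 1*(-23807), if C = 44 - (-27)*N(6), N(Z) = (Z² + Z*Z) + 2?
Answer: 11375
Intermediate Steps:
N(Z) = 2 + 2*Z² (N(Z) = (Z² + Z²) + 2 = 2*Z² + 2 = 2 + 2*Z²)
C = 2042 (C = 44 - (-27)*(2 + 2*6²) = 44 - (-27)*(2 + 2*36) = 44 - (-27)*(2 + 72) = 44 - (-27)*74 = 44 - 1*(-1998) = 44 + 1998 = 2042)
F(o) = 2*o (F(o) = o + o = 2*o)
F(-3)*(30 + C) - 1*(-23807) = (2*(-3))*(30 + 2042) - 1*(-23807) = -6*2072 + 23807 = -12432 + 23807 = 11375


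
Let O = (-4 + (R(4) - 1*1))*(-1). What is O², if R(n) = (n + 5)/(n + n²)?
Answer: 8281/400 ≈ 20.703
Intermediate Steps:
R(n) = (5 + n)/(n + n²)
O = 91/20 (O = (-4 + ((5 + 4)/(4*(1 + 4)) - 1*1))*(-1) = (-4 + ((¼)*9/5 - 1))*(-1) = (-4 + ((¼)*(⅕)*9 - 1))*(-1) = (-4 + (9/20 - 1))*(-1) = (-4 - 11/20)*(-1) = -91/20*(-1) = 91/20 ≈ 4.5500)
O² = (91/20)² = 8281/400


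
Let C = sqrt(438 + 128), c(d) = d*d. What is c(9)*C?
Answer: 81*sqrt(566) ≈ 1927.1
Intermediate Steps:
c(d) = d**2
C = sqrt(566) ≈ 23.791
c(9)*C = 9**2*sqrt(566) = 81*sqrt(566)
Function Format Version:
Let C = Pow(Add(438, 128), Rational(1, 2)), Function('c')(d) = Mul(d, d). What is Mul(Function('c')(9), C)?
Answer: Mul(81, Pow(566, Rational(1, 2))) ≈ 1927.1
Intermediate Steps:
Function('c')(d) = Pow(d, 2)
C = Pow(566, Rational(1, 2)) ≈ 23.791
Mul(Function('c')(9), C) = Mul(Pow(9, 2), Pow(566, Rational(1, 2))) = Mul(81, Pow(566, Rational(1, 2)))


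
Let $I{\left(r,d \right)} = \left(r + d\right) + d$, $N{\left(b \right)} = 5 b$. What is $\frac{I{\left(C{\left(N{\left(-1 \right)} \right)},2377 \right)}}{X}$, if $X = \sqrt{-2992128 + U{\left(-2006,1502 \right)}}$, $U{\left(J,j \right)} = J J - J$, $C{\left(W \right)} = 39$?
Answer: $\frac{4793 \sqrt{1033914}}{1033914} \approx 4.7137$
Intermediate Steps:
$U{\left(J,j \right)} = J^{2} - J$
$I{\left(r,d \right)} = r + 2 d$ ($I{\left(r,d \right)} = \left(d + r\right) + d = r + 2 d$)
$X = \sqrt{1033914}$ ($X = \sqrt{-2992128 - 2006 \left(-1 - 2006\right)} = \sqrt{-2992128 - -4026042} = \sqrt{-2992128 + 4026042} = \sqrt{1033914} \approx 1016.8$)
$\frac{I{\left(C{\left(N{\left(-1 \right)} \right)},2377 \right)}}{X} = \frac{39 + 2 \cdot 2377}{\sqrt{1033914}} = \left(39 + 4754\right) \frac{\sqrt{1033914}}{1033914} = 4793 \frac{\sqrt{1033914}}{1033914} = \frac{4793 \sqrt{1033914}}{1033914}$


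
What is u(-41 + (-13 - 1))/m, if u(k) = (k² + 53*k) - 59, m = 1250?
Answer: 51/1250 ≈ 0.040800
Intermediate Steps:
u(k) = -59 + k² + 53*k
u(-41 + (-13 - 1))/m = (-59 + (-41 + (-13 - 1))² + 53*(-41 + (-13 - 1)))/1250 = (-59 + (-41 - 14)² + 53*(-41 - 14))*(1/1250) = (-59 + (-55)² + 53*(-55))*(1/1250) = (-59 + 3025 - 2915)*(1/1250) = 51*(1/1250) = 51/1250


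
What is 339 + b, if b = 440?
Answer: 779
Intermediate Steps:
339 + b = 339 + 440 = 779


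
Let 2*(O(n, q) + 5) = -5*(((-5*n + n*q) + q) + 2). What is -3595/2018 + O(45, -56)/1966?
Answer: 7043095/3967388 ≈ 1.7752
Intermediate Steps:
O(n, q) = -10 - 5*q/2 + 25*n/2 - 5*n*q/2 (O(n, q) = -5 + (-5*(((-5*n + n*q) + q) + 2))/2 = -5 + (-5*((q - 5*n + n*q) + 2))/2 = -5 + (-5*(2 + q - 5*n + n*q))/2 = -5 + (-10 - 5*q + 25*n - 5*n*q)/2 = -5 + (-5 - 5*q/2 + 25*n/2 - 5*n*q/2) = -10 - 5*q/2 + 25*n/2 - 5*n*q/2)
-3595/2018 + O(45, -56)/1966 = -3595/2018 + (-10 - 5/2*(-56) + (25/2)*45 - 5/2*45*(-56))/1966 = -3595*1/2018 + (-10 + 140 + 1125/2 + 6300)*(1/1966) = -3595/2018 + (13985/2)*(1/1966) = -3595/2018 + 13985/3932 = 7043095/3967388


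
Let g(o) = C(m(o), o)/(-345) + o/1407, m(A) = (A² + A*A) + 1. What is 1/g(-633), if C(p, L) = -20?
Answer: -32361/12683 ≈ -2.5515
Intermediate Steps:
m(A) = 1 + 2*A² (m(A) = (A² + A²) + 1 = 2*A² + 1 = 1 + 2*A²)
g(o) = 4/69 + o/1407 (g(o) = -20/(-345) + o/1407 = -20*(-1/345) + o*(1/1407) = 4/69 + o/1407)
1/g(-633) = 1/(4/69 + (1/1407)*(-633)) = 1/(4/69 - 211/469) = 1/(-12683/32361) = -32361/12683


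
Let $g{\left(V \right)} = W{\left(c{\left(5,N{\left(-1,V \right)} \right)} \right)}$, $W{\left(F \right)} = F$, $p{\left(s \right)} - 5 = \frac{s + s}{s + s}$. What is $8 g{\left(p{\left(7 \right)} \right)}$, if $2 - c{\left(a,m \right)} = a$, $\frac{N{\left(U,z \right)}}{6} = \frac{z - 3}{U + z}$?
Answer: $-24$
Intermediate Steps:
$N{\left(U,z \right)} = \frac{6 \left(-3 + z\right)}{U + z}$ ($N{\left(U,z \right)} = 6 \frac{z - 3}{U + z} = 6 \frac{-3 + z}{U + z} = \frac{6 \left(-3 + z\right)}{U + z}$)
$p{\left(s \right)} = 6$ ($p{\left(s \right)} = 5 + \frac{s + s}{s + s} = 5 + \frac{2 s}{2 s} = 5 + 2 s \frac{1}{2 s} = 5 + 1 = 6$)
$c{\left(a,m \right)} = 2 - a$
$g{\left(V \right)} = -3$ ($g{\left(V \right)} = 2 - 5 = -3$)
$8 g{\left(p{\left(7 \right)} \right)} = 8 \left(-3\right) = -24$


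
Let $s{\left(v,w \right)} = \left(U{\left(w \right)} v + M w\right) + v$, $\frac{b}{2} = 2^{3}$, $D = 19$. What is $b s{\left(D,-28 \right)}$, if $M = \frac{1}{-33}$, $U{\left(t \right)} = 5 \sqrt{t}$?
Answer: $\frac{10480}{33} + 3040 i \sqrt{7} \approx 317.58 + 8043.1 i$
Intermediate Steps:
$M = - \frac{1}{33} \approx -0.030303$
$b = 16$ ($b = 2 \cdot 2^{3} = 2 \cdot 8 = 16$)
$s{\left(v,w \right)} = v - \frac{w}{33} + 5 v \sqrt{w}$ ($s{\left(v,w \right)} = \left(5 \sqrt{w} v - \frac{w}{33}\right) + v = \left(5 v \sqrt{w} - \frac{w}{33}\right) + v = \left(- \frac{w}{33} + 5 v \sqrt{w}\right) + v = v - \frac{w}{33} + 5 v \sqrt{w}$)
$b s{\left(D,-28 \right)} = 16 \left(19 - - \frac{28}{33} + 5 \cdot 19 \sqrt{-28}\right) = 16 \left(19 + \frac{28}{33} + 5 \cdot 19 \cdot 2 i \sqrt{7}\right) = 16 \left(19 + \frac{28}{33} + 190 i \sqrt{7}\right) = 16 \left(\frac{655}{33} + 190 i \sqrt{7}\right) = \frac{10480}{33} + 3040 i \sqrt{7}$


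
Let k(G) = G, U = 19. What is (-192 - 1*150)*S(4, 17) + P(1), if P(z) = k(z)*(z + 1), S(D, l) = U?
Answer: -6496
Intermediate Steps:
S(D, l) = 19
P(z) = z*(1 + z) (P(z) = z*(z + 1) = z*(1 + z))
(-192 - 1*150)*S(4, 17) + P(1) = (-192 - 1*150)*19 + 1*(1 + 1) = (-192 - 150)*19 + 1*2 = -342*19 + 2 = -6498 + 2 = -6496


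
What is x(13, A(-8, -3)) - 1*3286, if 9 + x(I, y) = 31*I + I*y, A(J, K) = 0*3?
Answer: -2892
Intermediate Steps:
A(J, K) = 0
x(I, y) = -9 + 31*I + I*y (x(I, y) = -9 + (31*I + I*y) = -9 + 31*I + I*y)
x(13, A(-8, -3)) - 1*3286 = (-9 + 31*13 + 13*0) - 1*3286 = (-9 + 403 + 0) - 3286 = 394 - 3286 = -2892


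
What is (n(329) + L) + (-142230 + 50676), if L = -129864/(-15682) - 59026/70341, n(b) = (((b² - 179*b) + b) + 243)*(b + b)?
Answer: 18066991027117228/551543781 ≈ 3.2757e+7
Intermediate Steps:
n(b) = 2*b*(243 + b² - 178*b) (n(b) = ((b² - 178*b) + 243)*(2*b) = (243 + b² - 178*b)*(2*b) = 2*b*(243 + b² - 178*b))
L = 4104558946/551543781 (L = -129864*(-1/15682) - 59026*1/70341 = 64932/7841 - 59026/70341 = 4104558946/551543781 ≈ 7.4419)
(n(329) + L) + (-142230 + 50676) = (2*329*(243 + 329² - 178*329) + 4104558946/551543781) + (-142230 + 50676) = (2*329*(243 + 108241 - 58562) + 4104558946/551543781) - 91554 = (2*329*49922 + 4104558946/551543781) - 91554 = (32848676 + 4104558946/551543781) - 91554 = 18117487066442902/551543781 - 91554 = 18066991027117228/551543781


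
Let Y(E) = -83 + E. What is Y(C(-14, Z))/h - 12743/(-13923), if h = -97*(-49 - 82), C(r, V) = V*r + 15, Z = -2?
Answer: 161368381/176919561 ≈ 0.91210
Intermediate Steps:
C(r, V) = 15 + V*r
h = 12707 (h = -97*(-131) = 12707)
Y(C(-14, Z))/h - 12743/(-13923) = (-83 + (15 - 2*(-14)))/12707 - 12743/(-13923) = (-83 + (15 + 28))*(1/12707) - 12743*(-1/13923) = (-83 + 43)*(1/12707) + 12743/13923 = -40*1/12707 + 12743/13923 = -40/12707 + 12743/13923 = 161368381/176919561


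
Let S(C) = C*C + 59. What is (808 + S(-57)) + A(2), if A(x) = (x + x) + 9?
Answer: 4129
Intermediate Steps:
A(x) = 9 + 2*x (A(x) = 2*x + 9 = 9 + 2*x)
S(C) = 59 + C**2 (S(C) = C**2 + 59 = 59 + C**2)
(808 + S(-57)) + A(2) = (808 + (59 + (-57)**2)) + (9 + 2*2) = (808 + (59 + 3249)) + (9 + 4) = (808 + 3308) + 13 = 4116 + 13 = 4129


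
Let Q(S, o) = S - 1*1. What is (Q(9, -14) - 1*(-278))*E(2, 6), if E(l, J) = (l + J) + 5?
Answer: 3718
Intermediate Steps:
Q(S, o) = -1 + S (Q(S, o) = S - 1 = -1 + S)
E(l, J) = 5 + J + l (E(l, J) = (J + l) + 5 = 5 + J + l)
(Q(9, -14) - 1*(-278))*E(2, 6) = ((-1 + 9) - 1*(-278))*(5 + 6 + 2) = (8 + 278)*13 = 286*13 = 3718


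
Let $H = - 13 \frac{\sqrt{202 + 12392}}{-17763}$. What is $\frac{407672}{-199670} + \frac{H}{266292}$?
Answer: $- \frac{203836}{99835} + \frac{\sqrt{12594}}{363857292} \approx -2.0417$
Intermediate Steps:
$H = \frac{13 \sqrt{12594}}{17763}$ ($H = - 13 \sqrt{12594} \left(- \frac{1}{17763}\right) = - 13 \left(- \frac{\sqrt{12594}}{17763}\right) = \frac{13 \sqrt{12594}}{17763} \approx 0.082131$)
$\frac{407672}{-199670} + \frac{H}{266292} = \frac{407672}{-199670} + \frac{\frac{13}{17763} \sqrt{12594}}{266292} = 407672 \left(- \frac{1}{199670}\right) + \frac{13 \sqrt{12594}}{17763} \cdot \frac{1}{266292} = - \frac{203836}{99835} + \frac{\sqrt{12594}}{363857292}$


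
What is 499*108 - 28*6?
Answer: 53724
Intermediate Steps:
499*108 - 28*6 = 53892 - 168 = 53724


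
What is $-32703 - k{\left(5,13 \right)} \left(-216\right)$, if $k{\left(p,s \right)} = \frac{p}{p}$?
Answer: $-32487$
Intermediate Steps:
$k{\left(p,s \right)} = 1$
$-32703 - k{\left(5,13 \right)} \left(-216\right) = -32703 - 1 \left(-216\right) = -32703 - -216 = -32703 + 216 = -32487$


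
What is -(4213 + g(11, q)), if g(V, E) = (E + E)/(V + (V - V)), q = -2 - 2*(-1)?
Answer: -4213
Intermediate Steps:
q = 0 (q = -2 + 2 = 0)
g(V, E) = 2*E/V (g(V, E) = (2*E)/(V + 0) = (2*E)/V = 2*E/V)
-(4213 + g(11, q)) = -(4213 + 2*0/11) = -(4213 + 2*0*(1/11)) = -(4213 + 0) = -1*4213 = -4213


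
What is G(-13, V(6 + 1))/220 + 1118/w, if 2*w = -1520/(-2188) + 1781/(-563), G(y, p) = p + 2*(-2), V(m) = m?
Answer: -151489894319/167258740 ≈ -905.72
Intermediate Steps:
G(y, p) = -4 + p (G(y, p) = p - 4 = -4 + p)
w = -760267/615922 (w = (-1520/(-2188) + 1781/(-563))/2 = (-1520*(-1/2188) + 1781*(-1/563))/2 = (380/547 - 1781/563)/2 = (1/2)*(-760267/307961) = -760267/615922 ≈ -1.2344)
G(-13, V(6 + 1))/220 + 1118/w = (-4 + (6 + 1))/220 + 1118/(-760267/615922) = (-4 + 7)*(1/220) + 1118*(-615922/760267) = 3*(1/220) - 688600796/760267 = 3/220 - 688600796/760267 = -151489894319/167258740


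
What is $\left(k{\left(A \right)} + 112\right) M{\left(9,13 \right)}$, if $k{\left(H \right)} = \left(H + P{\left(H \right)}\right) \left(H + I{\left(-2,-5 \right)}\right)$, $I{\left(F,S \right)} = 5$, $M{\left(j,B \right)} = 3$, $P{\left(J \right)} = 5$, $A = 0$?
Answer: $411$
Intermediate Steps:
$k{\left(H \right)} = \left(5 + H\right)^{2}$ ($k{\left(H \right)} = \left(H + 5\right) \left(H + 5\right) = \left(5 + H\right) \left(5 + H\right) = \left(5 + H\right)^{2}$)
$\left(k{\left(A \right)} + 112\right) M{\left(9,13 \right)} = \left(\left(25 + 0^{2} + 10 \cdot 0\right) + 112\right) 3 = \left(\left(25 + 0 + 0\right) + 112\right) 3 = \left(25 + 112\right) 3 = 137 \cdot 3 = 411$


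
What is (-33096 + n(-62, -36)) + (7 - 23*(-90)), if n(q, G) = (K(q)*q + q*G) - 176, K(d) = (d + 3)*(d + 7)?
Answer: -230153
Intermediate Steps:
K(d) = (3 + d)*(7 + d)
n(q, G) = -176 + G*q + q*(21 + q² + 10*q) (n(q, G) = ((21 + q² + 10*q)*q + q*G) - 176 = (q*(21 + q² + 10*q) + G*q) - 176 = (G*q + q*(21 + q² + 10*q)) - 176 = -176 + G*q + q*(21 + q² + 10*q))
(-33096 + n(-62, -36)) + (7 - 23*(-90)) = (-33096 + (-176 - 36*(-62) - 62*(21 + (-62)² + 10*(-62)))) + (7 - 23*(-90)) = (-33096 + (-176 + 2232 - 62*(21 + 3844 - 620))) + (7 + 2070) = (-33096 + (-176 + 2232 - 62*3245)) + 2077 = (-33096 + (-176 + 2232 - 201190)) + 2077 = (-33096 - 199134) + 2077 = -232230 + 2077 = -230153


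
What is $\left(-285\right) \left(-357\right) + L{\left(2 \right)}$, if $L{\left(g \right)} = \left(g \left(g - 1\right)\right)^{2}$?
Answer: $101749$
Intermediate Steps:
$L{\left(g \right)} = g^{2} \left(-1 + g\right)^{2}$ ($L{\left(g \right)} = \left(g \left(-1 + g\right)\right)^{2} = g^{2} \left(-1 + g\right)^{2}$)
$\left(-285\right) \left(-357\right) + L{\left(2 \right)} = \left(-285\right) \left(-357\right) + 2^{2} \left(-1 + 2\right)^{2} = 101745 + 4 \cdot 1^{2} = 101745 + 4 \cdot 1 = 101745 + 4 = 101749$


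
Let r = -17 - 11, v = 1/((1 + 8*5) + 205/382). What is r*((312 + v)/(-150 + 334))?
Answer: -17328101/364941 ≈ -47.482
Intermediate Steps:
v = 382/15867 (v = 1/((1 + 40) + 205*(1/382)) = 1/(41 + 205/382) = 1/(15867/382) = 382/15867 ≈ 0.024075)
r = -28
r*((312 + v)/(-150 + 334)) = -28*(312 + 382/15867)/(-150 + 334) = -138624808/(15867*184) = -28*2475443/1459764 = -17328101/364941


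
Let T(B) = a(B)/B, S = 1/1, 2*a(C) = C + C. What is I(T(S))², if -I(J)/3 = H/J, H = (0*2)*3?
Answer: 0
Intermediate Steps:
a(C) = C (a(C) = (C + C)/2 = (2*C)/2 = C)
S = 1
T(B) = 1 (T(B) = B/B = 1)
H = 0 (H = 0*3 = 0)
I(J) = 0 (I(J) = -0/J = -3*0 = 0)
I(T(S))² = 0² = 0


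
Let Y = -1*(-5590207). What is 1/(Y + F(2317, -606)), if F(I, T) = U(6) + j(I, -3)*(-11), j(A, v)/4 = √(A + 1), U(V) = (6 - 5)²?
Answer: 174694/976575656113 + 11*√2318/7812605248904 ≈ 1.7895e-7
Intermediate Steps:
U(V) = 1 (U(V) = 1² = 1)
j(A, v) = 4*√(1 + A) (j(A, v) = 4*√(A + 1) = 4*√(1 + A))
Y = 5590207
F(I, T) = 1 - 44*√(1 + I) (F(I, T) = 1 + (4*√(1 + I))*(-11) = 1 - 44*√(1 + I))
1/(Y + F(2317, -606)) = 1/(5590207 + (1 - 44*√(1 + 2317))) = 1/(5590207 + (1 - 44*√2318)) = 1/(5590208 - 44*√2318)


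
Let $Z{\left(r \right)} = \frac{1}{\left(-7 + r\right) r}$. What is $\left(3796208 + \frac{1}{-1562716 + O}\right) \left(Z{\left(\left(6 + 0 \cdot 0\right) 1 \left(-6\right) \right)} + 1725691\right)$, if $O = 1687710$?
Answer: $\frac{1267573517105114878757}{193490712} \approx 6.5511 \cdot 10^{12}$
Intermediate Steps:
$Z{\left(r \right)} = \frac{1}{r \left(-7 + r\right)}$
$\left(3796208 + \frac{1}{-1562716 + O}\right) \left(Z{\left(\left(6 + 0 \cdot 0\right) 1 \left(-6\right) \right)} + 1725691\right) = \left(3796208 + \frac{1}{-1562716 + 1687710}\right) \left(\frac{1}{\left(6 + 0 \cdot 0\right) 1 \left(-6\right) \left(-7 + \left(6 + 0 \cdot 0\right) 1 \left(-6\right)\right)} + 1725691\right) = \left(3796208 + \frac{1}{124994}\right) \left(\frac{1}{\left(6 + 0\right) 1 \left(-6\right) \left(-7 + \left(6 + 0\right) 1 \left(-6\right)\right)} + 1725691\right) = \left(3796208 + \frac{1}{124994}\right) \left(\frac{1}{6 \cdot 1 \left(-6\right) \left(-7 + 6 \cdot 1 \left(-6\right)\right)} + 1725691\right) = \frac{474503222753 \left(\frac{1}{6 \left(-6\right) \left(-7 + 6 \left(-6\right)\right)} + 1725691\right)}{124994} = \frac{474503222753 \left(\frac{1}{\left(-36\right) \left(-7 - 36\right)} + 1725691\right)}{124994} = \frac{474503222753 \left(- \frac{1}{36 \left(-43\right)} + 1725691\right)}{124994} = \frac{474503222753 \left(\left(- \frac{1}{36}\right) \left(- \frac{1}{43}\right) + 1725691\right)}{124994} = \frac{474503222753 \left(\frac{1}{1548} + 1725691\right)}{124994} = \frac{474503222753}{124994} \cdot \frac{2671369669}{1548} = \frac{1267573517105114878757}{193490712}$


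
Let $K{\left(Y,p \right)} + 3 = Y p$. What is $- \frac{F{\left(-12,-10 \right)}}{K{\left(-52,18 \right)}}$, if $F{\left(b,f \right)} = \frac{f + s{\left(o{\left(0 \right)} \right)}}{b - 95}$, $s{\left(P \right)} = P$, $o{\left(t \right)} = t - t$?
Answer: $\frac{10}{100473} \approx 9.9529 \cdot 10^{-5}$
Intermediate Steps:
$o{\left(t \right)} = 0$
$F{\left(b,f \right)} = \frac{f}{-95 + b}$ ($F{\left(b,f \right)} = \frac{f + 0}{b - 95} = \frac{f}{-95 + b}$)
$K{\left(Y,p \right)} = -3 + Y p$
$- \frac{F{\left(-12,-10 \right)}}{K{\left(-52,18 \right)}} = - \frac{\left(-10\right) \frac{1}{-95 - 12}}{-3 - 936} = - \frac{\left(-10\right) \frac{1}{-107}}{-3 - 936} = - \frac{\left(-10\right) \left(- \frac{1}{107}\right)}{-939} = - \frac{10 \left(-1\right)}{107 \cdot 939} = \left(-1\right) \left(- \frac{10}{100473}\right) = \frac{10}{100473}$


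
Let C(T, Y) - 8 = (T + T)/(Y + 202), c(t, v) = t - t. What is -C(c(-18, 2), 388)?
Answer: -8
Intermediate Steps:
c(t, v) = 0
C(T, Y) = 8 + 2*T/(202 + Y) (C(T, Y) = 8 + (T + T)/(Y + 202) = 8 + (2*T)/(202 + Y) = 8 + 2*T/(202 + Y))
-C(c(-18, 2), 388) = -2*(808 + 0 + 4*388)/(202 + 388) = -2*(808 + 0 + 1552)/590 = -2*2360/590 = -1*8 = -8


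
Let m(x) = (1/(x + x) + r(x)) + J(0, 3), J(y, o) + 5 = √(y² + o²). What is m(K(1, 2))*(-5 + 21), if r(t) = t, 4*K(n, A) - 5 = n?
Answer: -8/3 ≈ -2.6667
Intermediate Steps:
K(n, A) = 5/4 + n/4
J(y, o) = -5 + √(o² + y²) (J(y, o) = -5 + √(y² + o²) = -5 + √(o² + y²))
m(x) = -2 + x + 1/(2*x) (m(x) = (1/(x + x) + x) + (-5 + √(3² + 0²)) = (1/(2*x) + x) + (-5 + √(9 + 0)) = (1/(2*x) + x) + (-5 + √9) = (x + 1/(2*x)) + (-5 + 3) = (x + 1/(2*x)) - 2 = -2 + x + 1/(2*x))
m(K(1, 2))*(-5 + 21) = (-2 + (5/4 + (¼)*1) + 1/(2*(5/4 + (¼)*1)))*(-5 + 21) = (-2 + (5/4 + ¼) + 1/(2*(5/4 + ¼)))*16 = (-2 + 3/2 + 1/(2*(3/2)))*16 = (-2 + 3/2 + (½)*(⅔))*16 = (-2 + 3/2 + ⅓)*16 = -⅙*16 = -8/3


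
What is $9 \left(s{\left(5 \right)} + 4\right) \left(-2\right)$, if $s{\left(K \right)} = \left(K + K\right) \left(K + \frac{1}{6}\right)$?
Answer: $-1002$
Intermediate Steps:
$s{\left(K \right)} = 2 K \left(\frac{1}{6} + K\right)$ ($s{\left(K \right)} = 2 K \left(K + \frac{1}{6}\right) = 2 K \left(\frac{1}{6} + K\right)$)
$9 \left(s{\left(5 \right)} + 4\right) \left(-2\right) = 9 \left(\frac{1}{3} \cdot 5 \left(1 + 6 \cdot 5\right) + 4\right) \left(-2\right) = 9 \left(\frac{1}{3} \cdot 5 \left(1 + 30\right) + 4\right) \left(-2\right) = 9 \left(\frac{1}{3} \cdot 5 \cdot 31 + 4\right) \left(-2\right) = 9 \left(\frac{155}{3} + 4\right) \left(-2\right) = 9 \cdot \frac{167}{3} \left(-2\right) = 501 \left(-2\right) = -1002$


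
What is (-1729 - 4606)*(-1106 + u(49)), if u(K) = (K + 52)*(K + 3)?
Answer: -26264910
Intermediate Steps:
u(K) = (3 + K)*(52 + K) (u(K) = (52 + K)*(3 + K) = (3 + K)*(52 + K))
(-1729 - 4606)*(-1106 + u(49)) = (-1729 - 4606)*(-1106 + (156 + 49**2 + 55*49)) = -6335*(-1106 + (156 + 2401 + 2695)) = -6335*(-1106 + 5252) = -6335*4146 = -26264910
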